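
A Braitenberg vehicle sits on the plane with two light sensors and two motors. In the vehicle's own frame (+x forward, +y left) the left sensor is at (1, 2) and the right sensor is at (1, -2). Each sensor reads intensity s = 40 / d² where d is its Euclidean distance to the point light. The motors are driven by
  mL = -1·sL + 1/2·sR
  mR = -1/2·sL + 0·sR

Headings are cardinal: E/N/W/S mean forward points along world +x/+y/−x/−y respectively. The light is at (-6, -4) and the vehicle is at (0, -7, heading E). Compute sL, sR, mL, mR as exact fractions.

4/5 20/37 -98/185 -2/5

left sensor world pos  = (1, -5); dL² = 50
right sensor world pos = (1, -9); dR² = 74
sL = 40/50 = 4/5
sR = 40/74 = 20/37
mL = -1·sL + 1/2·sR = -98/185
mR = -1/2·sL + 0·sR = -2/5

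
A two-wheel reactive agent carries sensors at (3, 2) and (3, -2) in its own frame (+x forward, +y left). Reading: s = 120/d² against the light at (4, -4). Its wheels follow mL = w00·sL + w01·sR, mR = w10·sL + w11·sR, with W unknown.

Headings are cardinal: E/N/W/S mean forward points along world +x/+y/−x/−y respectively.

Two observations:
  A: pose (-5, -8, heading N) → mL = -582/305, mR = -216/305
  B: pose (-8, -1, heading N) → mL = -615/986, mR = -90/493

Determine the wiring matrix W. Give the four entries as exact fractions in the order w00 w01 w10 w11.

1/2 -1 1/2 -1/2

obs A: pose=(-5,-8,N) → sL=60/61, sR=12/5, mL=-582/305, mR=-216/305
obs B: pose=(-8,-1,N) → sL=15/29, sR=15/17, mL=-615/986, mR=-90/493
sensor matrix S = [[60/61, 12/5], [15/29, 15/17]]; det S = -11232/30073
solve [mL_A; mL_B] = S·[w00; w01] and [mR_A; mR_B] = S·[w10; w11]:
  w00 = 1/2, w01 = -1, w10 = 1/2, w11 = -1/2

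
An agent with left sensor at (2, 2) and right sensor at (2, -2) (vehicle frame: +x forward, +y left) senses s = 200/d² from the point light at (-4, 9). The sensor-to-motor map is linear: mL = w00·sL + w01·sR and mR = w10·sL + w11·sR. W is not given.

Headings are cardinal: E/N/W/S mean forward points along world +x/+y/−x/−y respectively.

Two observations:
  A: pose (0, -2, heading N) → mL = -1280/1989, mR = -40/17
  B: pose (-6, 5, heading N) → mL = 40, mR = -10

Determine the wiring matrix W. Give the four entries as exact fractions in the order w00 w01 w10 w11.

-1 1 -1 0

obs A: pose=(0,-2,N) → sL=40/17, sR=200/117, mL=-1280/1989, mR=-40/17
obs B: pose=(-6,5,N) → sL=10, sR=50, mL=40, mR=-10
sensor matrix S = [[40/17, 200/117], [10, 50]]; det S = 200000/1989
solve [mL_A; mL_B] = S·[w00; w01] and [mR_A; mR_B] = S·[w10; w11]:
  w00 = -1, w01 = 1, w10 = -1, w11 = 0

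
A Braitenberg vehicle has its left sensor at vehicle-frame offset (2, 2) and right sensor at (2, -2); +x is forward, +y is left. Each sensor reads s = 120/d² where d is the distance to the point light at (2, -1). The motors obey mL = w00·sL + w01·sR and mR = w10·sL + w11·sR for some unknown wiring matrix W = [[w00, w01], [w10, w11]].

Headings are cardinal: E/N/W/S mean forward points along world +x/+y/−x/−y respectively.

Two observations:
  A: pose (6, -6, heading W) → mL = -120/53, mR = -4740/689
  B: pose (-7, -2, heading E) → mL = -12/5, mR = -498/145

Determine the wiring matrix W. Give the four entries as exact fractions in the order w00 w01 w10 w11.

-1 0 -1 -1/2

obs A: pose=(6,-6,W) → sL=120/53, sR=120/13, mL=-120/53, mR=-4740/689
obs B: pose=(-7,-2,E) → sL=12/5, sR=60/29, mL=-12/5, mR=-498/145
sensor matrix S = [[120/53, 120/13], [12/5, 60/29]]; det S = -349056/19981
solve [mL_A; mL_B] = S·[w00; w01] and [mR_A; mR_B] = S·[w10; w11]:
  w00 = -1, w01 = 0, w10 = -1, w11 = -1/2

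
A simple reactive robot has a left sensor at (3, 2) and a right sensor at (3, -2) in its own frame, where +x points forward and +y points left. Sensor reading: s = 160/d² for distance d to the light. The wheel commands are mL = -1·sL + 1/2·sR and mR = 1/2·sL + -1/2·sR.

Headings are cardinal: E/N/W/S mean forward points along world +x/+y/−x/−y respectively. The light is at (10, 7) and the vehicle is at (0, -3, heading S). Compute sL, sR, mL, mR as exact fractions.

160/233 160/313 -31440/72929 6400/72929

left sensor world pos  = (2, -6); dL² = 233
right sensor world pos = (-2, -6); dR² = 313
sL = 160/233 = 160/233
sR = 160/313 = 160/313
mL = -1·sL + 1/2·sR = -31440/72929
mR = 1/2·sL + -1/2·sR = 6400/72929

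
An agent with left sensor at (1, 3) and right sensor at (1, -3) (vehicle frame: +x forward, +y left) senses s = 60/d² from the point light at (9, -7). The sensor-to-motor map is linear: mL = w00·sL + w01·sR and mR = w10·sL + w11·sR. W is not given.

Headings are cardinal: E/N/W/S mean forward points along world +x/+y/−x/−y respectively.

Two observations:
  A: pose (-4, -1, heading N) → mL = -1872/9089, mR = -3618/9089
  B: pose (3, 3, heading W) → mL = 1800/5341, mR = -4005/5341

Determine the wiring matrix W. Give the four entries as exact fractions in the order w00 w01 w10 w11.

1 -1 -1 -1/2

obs A: pose=(-4,-1,N) → sL=12/61, sR=60/149, mL=-1872/9089, mR=-3618/9089
obs B: pose=(3,3,W) → sL=30/49, sR=30/109, mL=1800/5341, mR=-4005/5341
sensor matrix S = [[12/61, 60/149], [30/49, 30/109]]; det S = -9339840/48544349
solve [mL_A; mL_B] = S·[w00; w01] and [mR_A; mR_B] = S·[w10; w11]:
  w00 = 1, w01 = -1, w10 = -1, w11 = -1/2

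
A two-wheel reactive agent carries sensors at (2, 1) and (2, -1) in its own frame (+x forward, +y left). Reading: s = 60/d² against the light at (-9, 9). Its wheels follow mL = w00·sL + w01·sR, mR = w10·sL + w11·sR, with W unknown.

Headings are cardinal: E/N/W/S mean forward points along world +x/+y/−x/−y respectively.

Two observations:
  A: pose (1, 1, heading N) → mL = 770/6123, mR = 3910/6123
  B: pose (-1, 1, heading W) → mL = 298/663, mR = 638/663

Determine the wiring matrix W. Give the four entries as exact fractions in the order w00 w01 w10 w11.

-1/2 1 1/2 1

obs A: pose=(1,1,N) → sL=20/39, sR=60/157, mL=770/6123, mR=3910/6123
obs B: pose=(-1,1,W) → sL=20/39, sR=12/17, mL=298/663, mR=638/663
sensor matrix S = [[20/39, 60/157], [20/39, 12/17]]; det S = 5760/34697
solve [mL_A; mL_B] = S·[w00; w01] and [mR_A; mR_B] = S·[w10; w11]:
  w00 = -1/2, w01 = 1, w10 = 1/2, w11 = 1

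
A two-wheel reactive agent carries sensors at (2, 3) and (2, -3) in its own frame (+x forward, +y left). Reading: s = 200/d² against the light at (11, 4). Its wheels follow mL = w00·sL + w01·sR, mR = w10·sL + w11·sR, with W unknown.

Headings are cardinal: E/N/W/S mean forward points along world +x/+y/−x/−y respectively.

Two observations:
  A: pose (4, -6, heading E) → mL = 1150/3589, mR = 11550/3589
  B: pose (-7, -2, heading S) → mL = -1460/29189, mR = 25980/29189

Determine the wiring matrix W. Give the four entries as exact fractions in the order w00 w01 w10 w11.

obs A: pose=(4,-6,E) → sL=100/37, sR=100/97, mL=1150/3589, mR=11550/3589
obs B: pose=(-7,-2,S) → sL=200/289, sR=40/101, mL=-1460/29189, mR=25980/29189
sensor matrix S = [[100/37, 100/97], [200/289, 40/101]]; det S = 37392000/104759321
solve [mL_A; mL_B] = S·[w00; w01] and [mR_A; mR_B] = S·[w10; w11]:
  w00 = 1/2, w01 = -1, w10 = 1, w11 = 1/2

1/2 -1 1 1/2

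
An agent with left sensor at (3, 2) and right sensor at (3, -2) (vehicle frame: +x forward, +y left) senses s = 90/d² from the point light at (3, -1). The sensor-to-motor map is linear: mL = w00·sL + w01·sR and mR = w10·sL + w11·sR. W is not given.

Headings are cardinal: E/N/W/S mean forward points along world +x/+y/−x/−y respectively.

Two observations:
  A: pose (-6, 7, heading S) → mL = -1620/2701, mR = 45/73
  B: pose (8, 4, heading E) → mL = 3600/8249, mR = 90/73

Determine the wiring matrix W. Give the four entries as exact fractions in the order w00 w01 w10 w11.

-1 1 0 1

obs A: pose=(-6,7,S) → sL=45/37, sR=45/73, mL=-1620/2701, mR=45/73
obs B: pose=(8,4,E) → sL=90/113, sR=90/73, mL=3600/8249, mR=90/73
sensor matrix S = [[45/37, 45/73], [90/113, 90/73]]; det S = 307800/305213
solve [mL_A; mL_B] = S·[w00; w01] and [mR_A; mR_B] = S·[w10; w11]:
  w00 = -1, w01 = 1, w10 = 0, w11 = 1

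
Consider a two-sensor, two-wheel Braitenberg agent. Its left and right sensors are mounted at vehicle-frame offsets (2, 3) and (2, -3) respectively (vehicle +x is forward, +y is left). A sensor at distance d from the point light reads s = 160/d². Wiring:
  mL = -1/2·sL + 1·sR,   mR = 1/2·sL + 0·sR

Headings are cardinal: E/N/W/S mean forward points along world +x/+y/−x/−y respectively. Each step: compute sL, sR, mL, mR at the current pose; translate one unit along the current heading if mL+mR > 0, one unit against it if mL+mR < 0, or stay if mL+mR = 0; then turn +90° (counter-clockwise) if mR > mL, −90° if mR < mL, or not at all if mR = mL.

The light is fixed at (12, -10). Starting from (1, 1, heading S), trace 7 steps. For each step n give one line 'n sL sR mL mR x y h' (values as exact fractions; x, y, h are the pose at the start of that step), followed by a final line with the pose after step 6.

0 32/29 160/277 208/8033 16/29 1 1 S
1 16/25 16/13 296/325 8/25 1 0 E
2 160/113 160/233 -560/26329 80/113 2 0 S
3 10/13 8/5 79/65 5/13 2 -1 E
4 32/17 160/193 -368/3281 16/17 3 -1 S
5 16/17 80/37 1064/629 8/17 3 -2 E
6 160/61 160/157 -2800/9577 80/61 4 -2 S
final 4 -3 E

n=0: pose=(1,1,S); sL=32/29, sR=160/277; mL=208/8033, mR=16/29; mL+mR=160/277 → advance +1; mR−mL=4224/8033 → turn +1·90°
n=1: pose=(1,0,E); sL=16/25, sR=16/13; mL=296/325, mR=8/25; mL+mR=16/13 → advance +1; mR−mL=-192/325 → turn -1·90°
n=2: pose=(2,0,S); sL=160/113, sR=160/233; mL=-560/26329, mR=80/113; mL+mR=160/233 → advance +1; mR−mL=19200/26329 → turn +1·90°
n=3: pose=(2,-1,E); sL=10/13, sR=8/5; mL=79/65, mR=5/13; mL+mR=8/5 → advance +1; mR−mL=-54/65 → turn -1·90°
n=4: pose=(3,-1,S); sL=32/17, sR=160/193; mL=-368/3281, mR=16/17; mL+mR=160/193 → advance +1; mR−mL=3456/3281 → turn +1·90°
n=5: pose=(3,-2,E); sL=16/17, sR=80/37; mL=1064/629, mR=8/17; mL+mR=80/37 → advance +1; mR−mL=-768/629 → turn -1·90°
n=6: pose=(4,-2,S); sL=160/61, sR=160/157; mL=-2800/9577, mR=80/61; mL+mR=160/157 → advance +1; mR−mL=15360/9577 → turn +1·90°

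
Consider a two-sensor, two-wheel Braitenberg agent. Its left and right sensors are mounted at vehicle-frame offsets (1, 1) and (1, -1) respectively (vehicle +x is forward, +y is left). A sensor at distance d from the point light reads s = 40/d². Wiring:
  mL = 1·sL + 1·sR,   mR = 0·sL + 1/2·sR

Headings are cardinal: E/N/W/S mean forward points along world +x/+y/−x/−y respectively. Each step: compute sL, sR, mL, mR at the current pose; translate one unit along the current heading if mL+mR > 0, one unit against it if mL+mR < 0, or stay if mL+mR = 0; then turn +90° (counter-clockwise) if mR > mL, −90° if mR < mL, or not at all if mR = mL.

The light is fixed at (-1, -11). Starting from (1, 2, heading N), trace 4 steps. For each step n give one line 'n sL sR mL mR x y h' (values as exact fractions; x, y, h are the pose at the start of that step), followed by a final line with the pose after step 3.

n=0: pose=(1,2,N); sL=40/197, sR=8/41; mL=3216/8077, mR=4/41; mL+mR=4004/8077 → advance +1; mR−mL=-2428/8077 → turn -1·90°
n=1: pose=(1,3,E); sL=20/117, sR=20/89; mL=4120/10413, mR=10/89; mL+mR=5290/10413 → advance +1; mR−mL=-2950/10413 → turn -1·90°
n=2: pose=(2,3,S); sL=8/37, sR=40/173; mL=2864/6401, mR=20/173; mL+mR=3604/6401 → advance +1; mR−mL=-2124/6401 → turn -1·90°
n=3: pose=(2,2,W); sL=10/37, sR=1/5; mL=87/185, mR=1/10; mL+mR=211/370 → advance +1; mR−mL=-137/370 → turn -1·90°

0 40/197 8/41 3216/8077 4/41 1 2 N
1 20/117 20/89 4120/10413 10/89 1 3 E
2 8/37 40/173 2864/6401 20/173 2 3 S
3 10/37 1/5 87/185 1/10 2 2 W
final 1 2 N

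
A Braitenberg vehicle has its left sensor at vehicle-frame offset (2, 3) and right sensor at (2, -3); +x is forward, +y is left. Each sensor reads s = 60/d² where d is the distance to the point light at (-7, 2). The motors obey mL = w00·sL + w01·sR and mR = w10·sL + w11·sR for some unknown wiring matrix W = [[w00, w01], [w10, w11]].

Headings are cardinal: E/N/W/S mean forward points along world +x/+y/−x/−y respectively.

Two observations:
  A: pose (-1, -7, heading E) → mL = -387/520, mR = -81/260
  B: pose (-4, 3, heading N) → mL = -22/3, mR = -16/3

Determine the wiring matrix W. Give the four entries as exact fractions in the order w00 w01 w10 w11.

obs A: pose=(-1,-7,E) → sL=3/5, sR=15/52, mL=-387/520, mR=-81/260
obs B: pose=(-4,3,N) → sL=20/3, sR=4/3, mL=-22/3, mR=-16/3
sensor matrix S = [[3/5, 15/52], [20/3, 4/3]]; det S = -73/65
solve [mL_A; mL_B] = S·[w00; w01] and [mR_A; mR_B] = S·[w10; w11]:
  w00 = -1, w01 = -1/2, w10 = -1, w11 = 1

-1 -1/2 -1 1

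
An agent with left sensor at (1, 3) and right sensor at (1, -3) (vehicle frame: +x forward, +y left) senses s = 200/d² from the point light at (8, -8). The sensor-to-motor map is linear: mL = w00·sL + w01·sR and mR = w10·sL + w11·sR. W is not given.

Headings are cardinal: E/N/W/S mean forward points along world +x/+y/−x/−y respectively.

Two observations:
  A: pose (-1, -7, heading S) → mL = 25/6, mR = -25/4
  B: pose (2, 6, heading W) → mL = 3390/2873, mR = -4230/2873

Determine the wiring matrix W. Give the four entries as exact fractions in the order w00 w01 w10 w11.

obs A: pose=(-1,-7,S) → sL=50/9, sR=25/18, mL=25/6, mR=-25/4
obs B: pose=(2,6,W) → sL=20/17, sR=100/169, mL=3390/2873, mR=-4230/2873
sensor matrix S = [[50/9, 25/18], [20/17, 100/169]]; det S = 4750/2873
solve [mL_A; mL_B] = S·[w00; w01] and [mR_A; mR_B] = S·[w10; w11]:
  w00 = 1/2, w01 = 1, w10 = -1, w11 = -1/2

1/2 1 -1 -1/2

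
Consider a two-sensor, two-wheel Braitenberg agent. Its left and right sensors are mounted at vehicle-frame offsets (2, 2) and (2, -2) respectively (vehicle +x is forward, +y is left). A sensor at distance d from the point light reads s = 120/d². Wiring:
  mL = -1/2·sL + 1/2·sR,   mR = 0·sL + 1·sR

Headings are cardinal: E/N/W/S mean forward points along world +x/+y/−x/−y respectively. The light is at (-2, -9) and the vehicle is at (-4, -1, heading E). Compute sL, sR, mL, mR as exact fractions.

6/5 10/3 16/15 10/3

left sensor world pos  = (-2, 1); dL² = 100
right sensor world pos = (-2, -3); dR² = 36
sL = 120/100 = 6/5
sR = 120/36 = 10/3
mL = -1/2·sL + 1/2·sR = 16/15
mR = 0·sL + 1·sR = 10/3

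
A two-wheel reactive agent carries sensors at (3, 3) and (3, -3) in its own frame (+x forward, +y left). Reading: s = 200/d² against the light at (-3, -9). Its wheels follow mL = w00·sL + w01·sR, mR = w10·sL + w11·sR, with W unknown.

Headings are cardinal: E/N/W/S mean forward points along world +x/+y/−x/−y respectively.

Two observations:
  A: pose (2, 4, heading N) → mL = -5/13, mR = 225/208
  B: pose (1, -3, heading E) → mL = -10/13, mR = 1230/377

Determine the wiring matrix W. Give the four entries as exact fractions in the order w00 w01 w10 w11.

-1/2 0 1 1/2

obs A: pose=(2,4,N) → sL=10/13, sR=5/8, mL=-5/13, mR=225/208
obs B: pose=(1,-3,E) → sL=20/13, sR=100/29, mL=-10/13, mR=1230/377
sensor matrix S = [[10/13, 5/8], [20/13, 100/29]]; det S = 1275/754
solve [mL_A; mL_B] = S·[w00; w01] and [mR_A; mR_B] = S·[w10; w11]:
  w00 = -1/2, w01 = 0, w10 = 1, w11 = 1/2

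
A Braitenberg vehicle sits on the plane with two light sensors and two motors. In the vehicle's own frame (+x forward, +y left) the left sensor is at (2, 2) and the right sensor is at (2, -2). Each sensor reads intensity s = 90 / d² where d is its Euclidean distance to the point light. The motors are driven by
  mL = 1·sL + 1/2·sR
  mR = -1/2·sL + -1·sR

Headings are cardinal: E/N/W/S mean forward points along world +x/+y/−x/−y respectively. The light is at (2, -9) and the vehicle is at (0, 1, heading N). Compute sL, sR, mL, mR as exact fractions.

9/16 5/8 7/8 -29/32

left sensor world pos  = (-2, 3); dL² = 160
right sensor world pos = (2, 3); dR² = 144
sL = 90/160 = 9/16
sR = 90/144 = 5/8
mL = 1·sL + 1/2·sR = 7/8
mR = -1/2·sL + -1·sR = -29/32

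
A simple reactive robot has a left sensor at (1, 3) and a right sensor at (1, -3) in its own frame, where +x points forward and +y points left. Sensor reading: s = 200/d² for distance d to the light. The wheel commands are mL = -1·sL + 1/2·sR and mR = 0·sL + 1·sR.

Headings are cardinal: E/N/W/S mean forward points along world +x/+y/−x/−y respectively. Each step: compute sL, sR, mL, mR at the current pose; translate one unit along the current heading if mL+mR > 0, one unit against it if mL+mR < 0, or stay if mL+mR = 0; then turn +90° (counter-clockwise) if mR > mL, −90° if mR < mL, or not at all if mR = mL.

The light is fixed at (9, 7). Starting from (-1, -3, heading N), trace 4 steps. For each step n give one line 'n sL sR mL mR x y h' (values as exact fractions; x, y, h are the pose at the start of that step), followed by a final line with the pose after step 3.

0 4/5 20/13 -2/65 20/13 -1 -3 N
1 40/53 200/157 -980/8321 200/157 -1 -2 W
2 50/41 25/37 -2675/3034 25/37 -2 -2 S
3 8/5 200/221 -1268/1105 200/221 -2 -1 E
final -3 -1 N

n=0: pose=(-1,-3,N); sL=4/5, sR=20/13; mL=-2/65, mR=20/13; mL+mR=98/65 → advance +1; mR−mL=102/65 → turn +1·90°
n=1: pose=(-1,-2,W); sL=40/53, sR=200/157; mL=-980/8321, mR=200/157; mL+mR=9620/8321 → advance +1; mR−mL=11580/8321 → turn +1·90°
n=2: pose=(-2,-2,S); sL=50/41, sR=25/37; mL=-2675/3034, mR=25/37; mL+mR=-625/3034 → advance -1; mR−mL=4725/3034 → turn +1·90°
n=3: pose=(-2,-1,E); sL=8/5, sR=200/221; mL=-1268/1105, mR=200/221; mL+mR=-268/1105 → advance -1; mR−mL=2268/1105 → turn +1·90°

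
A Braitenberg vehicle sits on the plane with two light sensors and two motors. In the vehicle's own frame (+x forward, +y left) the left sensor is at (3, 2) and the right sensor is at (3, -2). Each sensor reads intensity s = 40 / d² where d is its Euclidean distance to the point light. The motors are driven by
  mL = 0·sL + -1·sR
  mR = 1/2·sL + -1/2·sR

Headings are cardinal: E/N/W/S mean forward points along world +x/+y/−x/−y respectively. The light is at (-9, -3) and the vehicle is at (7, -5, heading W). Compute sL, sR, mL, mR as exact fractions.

8/37 40/169 -40/169 -64/6253

left sensor world pos  = (4, -7); dL² = 185
right sensor world pos = (4, -3); dR² = 169
sL = 40/185 = 8/37
sR = 40/169 = 40/169
mL = 0·sL + -1·sR = -40/169
mR = 1/2·sL + -1/2·sR = -64/6253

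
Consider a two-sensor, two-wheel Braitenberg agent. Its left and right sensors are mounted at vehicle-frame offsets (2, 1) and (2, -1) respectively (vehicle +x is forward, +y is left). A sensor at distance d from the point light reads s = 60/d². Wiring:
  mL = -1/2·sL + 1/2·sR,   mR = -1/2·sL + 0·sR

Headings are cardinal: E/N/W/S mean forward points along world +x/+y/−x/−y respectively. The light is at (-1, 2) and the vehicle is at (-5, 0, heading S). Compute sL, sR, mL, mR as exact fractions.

12/5 60/41 -96/205 -6/5

left sensor world pos  = (-4, -2); dL² = 25
right sensor world pos = (-6, -2); dR² = 41
sL = 60/25 = 12/5
sR = 60/41 = 60/41
mL = -1/2·sL + 1/2·sR = -96/205
mR = -1/2·sL + 0·sR = -6/5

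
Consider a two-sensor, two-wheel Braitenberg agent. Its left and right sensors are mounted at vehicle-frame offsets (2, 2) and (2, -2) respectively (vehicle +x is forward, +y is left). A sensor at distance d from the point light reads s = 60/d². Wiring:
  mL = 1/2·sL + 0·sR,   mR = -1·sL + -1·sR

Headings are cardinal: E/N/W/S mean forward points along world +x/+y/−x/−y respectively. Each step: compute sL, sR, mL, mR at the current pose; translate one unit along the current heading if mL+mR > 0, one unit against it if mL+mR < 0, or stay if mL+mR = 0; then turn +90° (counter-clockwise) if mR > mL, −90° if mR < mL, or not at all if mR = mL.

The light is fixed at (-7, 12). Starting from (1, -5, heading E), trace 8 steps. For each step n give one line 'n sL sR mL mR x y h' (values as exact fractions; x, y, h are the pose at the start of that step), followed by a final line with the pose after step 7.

0 12/65 60/461 6/65 -9432/29965 1 -5 E
1 30/221 30/193 15/221 -12420/42653 0 -5 S
2 60/349 60/221 30/349 -34200/77129 0 -4 W
3 15/58 15/74 15/116 -495/1073 1 -4 N
4 12/65 60/461 6/65 -9432/29965 1 -5 E
5 30/221 30/193 15/221 -12420/42653 0 -5 S
6 60/349 60/221 30/349 -34200/77129 0 -4 W
7 15/58 15/74 15/116 -495/1073 1 -4 N
final 1 -5 E

n=0: pose=(1,-5,E); sL=12/65, sR=60/461; mL=6/65, mR=-9432/29965; mL+mR=-6666/29965 → advance -1; mR−mL=-12198/29965 → turn -1·90°
n=1: pose=(0,-5,S); sL=30/221, sR=30/193; mL=15/221, mR=-12420/42653; mL+mR=-9525/42653 → advance -1; mR−mL=-15315/42653 → turn -1·90°
n=2: pose=(0,-4,W); sL=60/349, sR=60/221; mL=30/349, mR=-34200/77129; mL+mR=-27570/77129 → advance -1; mR−mL=-40830/77129 → turn -1·90°
n=3: pose=(1,-4,N); sL=15/58, sR=15/74; mL=15/116, mR=-495/1073; mL+mR=-1425/4292 → advance -1; mR−mL=-2535/4292 → turn -1·90°
n=4: pose=(1,-5,E); sL=12/65, sR=60/461; mL=6/65, mR=-9432/29965; mL+mR=-6666/29965 → advance -1; mR−mL=-12198/29965 → turn -1·90°
n=5: pose=(0,-5,S); sL=30/221, sR=30/193; mL=15/221, mR=-12420/42653; mL+mR=-9525/42653 → advance -1; mR−mL=-15315/42653 → turn -1·90°
n=6: pose=(0,-4,W); sL=60/349, sR=60/221; mL=30/349, mR=-34200/77129; mL+mR=-27570/77129 → advance -1; mR−mL=-40830/77129 → turn -1·90°
n=7: pose=(1,-4,N); sL=15/58, sR=15/74; mL=15/116, mR=-495/1073; mL+mR=-1425/4292 → advance -1; mR−mL=-2535/4292 → turn -1·90°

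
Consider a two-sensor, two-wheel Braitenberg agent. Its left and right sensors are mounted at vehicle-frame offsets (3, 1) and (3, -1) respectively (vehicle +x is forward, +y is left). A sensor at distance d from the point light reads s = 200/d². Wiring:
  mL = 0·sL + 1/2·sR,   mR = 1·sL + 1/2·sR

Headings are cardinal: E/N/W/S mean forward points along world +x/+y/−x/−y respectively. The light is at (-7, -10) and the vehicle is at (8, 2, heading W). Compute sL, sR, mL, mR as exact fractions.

40/53 200/313 100/313 17820/16589

left sensor world pos  = (5, 1); dL² = 265
right sensor world pos = (5, 3); dR² = 313
sL = 200/265 = 40/53
sR = 200/313 = 200/313
mL = 0·sL + 1/2·sR = 100/313
mR = 1·sL + 1/2·sR = 17820/16589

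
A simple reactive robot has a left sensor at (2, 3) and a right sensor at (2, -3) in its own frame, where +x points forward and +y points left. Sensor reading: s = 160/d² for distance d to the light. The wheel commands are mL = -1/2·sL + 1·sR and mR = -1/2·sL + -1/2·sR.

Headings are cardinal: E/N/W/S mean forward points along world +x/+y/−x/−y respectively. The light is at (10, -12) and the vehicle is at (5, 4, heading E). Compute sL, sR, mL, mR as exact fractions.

left sensor world pos  = (7, 7); dL² = 370
right sensor world pos = (7, 1); dR² = 178
sL = 160/370 = 16/37
sR = 160/178 = 80/89
mL = -1/2·sL + 1·sR = 2248/3293
mR = -1/2·sL + -1/2·sR = -2192/3293

16/37 80/89 2248/3293 -2192/3293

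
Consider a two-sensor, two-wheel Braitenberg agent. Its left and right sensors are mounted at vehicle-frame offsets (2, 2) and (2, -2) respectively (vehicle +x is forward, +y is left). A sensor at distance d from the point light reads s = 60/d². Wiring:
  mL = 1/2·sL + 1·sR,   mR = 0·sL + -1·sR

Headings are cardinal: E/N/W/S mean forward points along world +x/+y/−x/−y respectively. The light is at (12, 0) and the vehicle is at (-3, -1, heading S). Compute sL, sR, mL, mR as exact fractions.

30/89 30/149 4905/13261 -30/149

left sensor world pos  = (-1, -3); dL² = 178
right sensor world pos = (-5, -3); dR² = 298
sL = 60/178 = 30/89
sR = 60/298 = 30/149
mL = 1/2·sL + 1·sR = 4905/13261
mR = 0·sL + -1·sR = -30/149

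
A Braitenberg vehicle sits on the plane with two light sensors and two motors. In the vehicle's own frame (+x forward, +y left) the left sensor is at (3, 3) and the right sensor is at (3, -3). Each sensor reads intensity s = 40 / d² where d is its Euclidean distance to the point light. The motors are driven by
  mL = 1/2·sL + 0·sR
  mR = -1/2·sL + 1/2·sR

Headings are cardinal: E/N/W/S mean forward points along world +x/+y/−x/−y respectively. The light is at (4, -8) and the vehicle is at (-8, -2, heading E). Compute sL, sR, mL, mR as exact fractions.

20/81 4/9 10/81 8/81

left sensor world pos  = (-5, 1); dL² = 162
right sensor world pos = (-5, -5); dR² = 90
sL = 40/162 = 20/81
sR = 40/90 = 4/9
mL = 1/2·sL + 0·sR = 10/81
mR = -1/2·sL + 1/2·sR = 8/81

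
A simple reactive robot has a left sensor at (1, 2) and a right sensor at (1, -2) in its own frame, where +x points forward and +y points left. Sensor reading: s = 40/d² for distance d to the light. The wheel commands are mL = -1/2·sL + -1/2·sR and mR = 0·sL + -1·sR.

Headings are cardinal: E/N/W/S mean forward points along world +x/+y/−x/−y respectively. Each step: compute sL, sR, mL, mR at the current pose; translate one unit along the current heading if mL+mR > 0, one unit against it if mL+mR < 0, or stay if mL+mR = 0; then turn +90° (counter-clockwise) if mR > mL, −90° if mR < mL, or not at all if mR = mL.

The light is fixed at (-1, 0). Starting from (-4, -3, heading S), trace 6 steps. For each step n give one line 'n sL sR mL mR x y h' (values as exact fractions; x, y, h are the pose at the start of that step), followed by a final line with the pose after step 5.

n=0: pose=(-4,-3,S); sL=40/17, sR=40/41; mL=-1160/697, mR=-40/41; mL+mR=-1840/697 → advance -1; mR−mL=480/697 → turn +1·90°
n=1: pose=(-4,-2,E); sL=10, sR=2; mL=-6, mR=-2; mL+mR=-8 → advance -1; mR−mL=4 → turn +1·90°
n=2: pose=(-5,-2,N); sL=40/37, sR=8; mL=-168/37, mR=-8; mL+mR=-464/37 → advance -1; mR−mL=-128/37 → turn -1·90°
n=3: pose=(-5,-3,E); sL=4, sR=20/17; mL=-44/17, mR=-20/17; mL+mR=-64/17 → advance -1; mR−mL=24/17 → turn +1·90°
n=4: pose=(-6,-3,N); sL=40/53, sR=40/13; mL=-1320/689, mR=-40/13; mL+mR=-3440/689 → advance -1; mR−mL=-800/689 → turn -1·90°
n=5: pose=(-6,-4,E); sL=2, sR=10/13; mL=-18/13, mR=-10/13; mL+mR=-28/13 → advance -1; mR−mL=8/13 → turn +1·90°

0 40/17 40/41 -1160/697 -40/41 -4 -3 S
1 10 2 -6 -2 -4 -2 E
2 40/37 8 -168/37 -8 -5 -2 N
3 4 20/17 -44/17 -20/17 -5 -3 E
4 40/53 40/13 -1320/689 -40/13 -6 -3 N
5 2 10/13 -18/13 -10/13 -6 -4 E
final -7 -4 N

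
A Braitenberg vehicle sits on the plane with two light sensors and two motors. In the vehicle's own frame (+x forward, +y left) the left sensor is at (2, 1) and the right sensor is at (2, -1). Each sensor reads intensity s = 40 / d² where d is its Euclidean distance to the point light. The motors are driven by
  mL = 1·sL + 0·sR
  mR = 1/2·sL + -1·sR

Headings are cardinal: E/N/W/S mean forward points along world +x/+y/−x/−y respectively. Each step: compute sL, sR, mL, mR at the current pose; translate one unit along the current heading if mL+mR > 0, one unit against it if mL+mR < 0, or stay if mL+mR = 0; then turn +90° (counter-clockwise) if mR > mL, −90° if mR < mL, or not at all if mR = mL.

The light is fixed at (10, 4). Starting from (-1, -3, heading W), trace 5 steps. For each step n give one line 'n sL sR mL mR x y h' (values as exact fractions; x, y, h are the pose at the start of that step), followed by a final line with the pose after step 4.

0 40/233 8/41 40/233 -1044/9553 -1 -3 W
1 20/97 20/73 20/97 -1210/7081 -2 -3 N
2 8/25 40/149 8/25 -404/3725 -2 -2 E
3 10/41 5/26 10/41 -75/1066 -1 -2 S
4 40/233 8/41 40/233 -1044/9553 -1 -3 W
final -2 -3 N

n=0: pose=(-1,-3,W); sL=40/233, sR=8/41; mL=40/233, mR=-1044/9553; mL+mR=596/9553 → advance +1; mR−mL=-2684/9553 → turn -1·90°
n=1: pose=(-2,-3,N); sL=20/97, sR=20/73; mL=20/97, mR=-1210/7081; mL+mR=250/7081 → advance +1; mR−mL=-2670/7081 → turn -1·90°
n=2: pose=(-2,-2,E); sL=8/25, sR=40/149; mL=8/25, mR=-404/3725; mL+mR=788/3725 → advance +1; mR−mL=-1596/3725 → turn -1·90°
n=3: pose=(-1,-2,S); sL=10/41, sR=5/26; mL=10/41, mR=-75/1066; mL+mR=185/1066 → advance +1; mR−mL=-335/1066 → turn -1·90°
n=4: pose=(-1,-3,W); sL=40/233, sR=8/41; mL=40/233, mR=-1044/9553; mL+mR=596/9553 → advance +1; mR−mL=-2684/9553 → turn -1·90°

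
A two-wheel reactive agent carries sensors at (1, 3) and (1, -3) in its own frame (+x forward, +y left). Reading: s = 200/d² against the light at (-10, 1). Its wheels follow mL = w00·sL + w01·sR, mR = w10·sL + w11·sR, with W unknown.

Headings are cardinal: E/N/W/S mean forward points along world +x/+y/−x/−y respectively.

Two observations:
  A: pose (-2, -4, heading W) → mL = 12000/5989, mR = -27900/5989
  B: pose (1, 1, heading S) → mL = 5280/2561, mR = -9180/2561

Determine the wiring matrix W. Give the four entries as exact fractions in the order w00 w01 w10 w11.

-1 1 -1/2 -1

obs A: pose=(-2,-4,W) → sL=200/113, sR=200/53, mL=12000/5989, mR=-27900/5989
obs B: pose=(1,1,S) → sL=200/197, sR=40/13, mL=5280/2561, mR=-9180/2561
sensor matrix S = [[200/113, 200/53], [200/197, 40/13]]; det S = 24768000/15337829
solve [mL_A; mL_B] = S·[w00; w01] and [mR_A; mR_B] = S·[w10; w11]:
  w00 = -1, w01 = 1, w10 = -1/2, w11 = -1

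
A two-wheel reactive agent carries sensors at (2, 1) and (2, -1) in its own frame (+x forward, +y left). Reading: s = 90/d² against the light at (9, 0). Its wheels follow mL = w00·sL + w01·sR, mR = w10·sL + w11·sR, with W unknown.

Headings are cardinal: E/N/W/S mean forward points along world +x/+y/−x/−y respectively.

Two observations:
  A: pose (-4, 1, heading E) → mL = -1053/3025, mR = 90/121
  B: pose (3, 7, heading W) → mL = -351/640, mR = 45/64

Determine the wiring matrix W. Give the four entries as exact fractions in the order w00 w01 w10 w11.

obs A: pose=(-4,1,E) → sL=18/25, sR=90/121, mL=-1053/3025, mR=90/121
obs B: pose=(3,7,W) → sL=9/10, sR=45/64, mL=-351/640, mR=45/64
sensor matrix S = [[18/25, 90/121], [9/10, 45/64]]; det S = -3159/19360
solve [mL_A; mL_B] = S·[w00; w01] and [mR_A; mR_B] = S·[w10; w11]:
  w00 = -1, w01 = 1/2, w10 = 0, w11 = 1

-1 1/2 0 1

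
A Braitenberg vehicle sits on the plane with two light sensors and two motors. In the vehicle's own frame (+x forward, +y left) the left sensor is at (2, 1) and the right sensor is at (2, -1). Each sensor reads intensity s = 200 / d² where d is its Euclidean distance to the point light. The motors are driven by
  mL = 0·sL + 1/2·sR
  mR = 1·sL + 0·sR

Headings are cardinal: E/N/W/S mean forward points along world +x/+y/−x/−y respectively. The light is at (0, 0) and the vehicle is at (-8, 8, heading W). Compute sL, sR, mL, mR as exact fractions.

200/149 200/181 100/181 200/149

left sensor world pos  = (-10, 7); dL² = 149
right sensor world pos = (-10, 9); dR² = 181
sL = 200/149 = 200/149
sR = 200/181 = 200/181
mL = 0·sL + 1/2·sR = 100/181
mR = 1·sL + 0·sR = 200/149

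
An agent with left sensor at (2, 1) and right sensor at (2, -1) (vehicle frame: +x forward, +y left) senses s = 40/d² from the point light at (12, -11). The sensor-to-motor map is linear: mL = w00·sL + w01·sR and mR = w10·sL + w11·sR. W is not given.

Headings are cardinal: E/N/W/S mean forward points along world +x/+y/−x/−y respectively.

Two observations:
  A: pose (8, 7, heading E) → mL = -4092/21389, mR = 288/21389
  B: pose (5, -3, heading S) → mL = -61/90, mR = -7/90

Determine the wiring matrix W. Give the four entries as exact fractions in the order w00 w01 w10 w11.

-1/2 -1 -1/2 1/2

obs A: pose=(8,7,E) → sL=8/73, sR=40/293, mL=-4092/21389, mR=288/21389
obs B: pose=(5,-3,S) → sL=5/9, sR=2/5, mL=-61/90, mR=-7/90
sensor matrix S = [[8/73, 40/293], [5/9, 2/5]]; det S = -30808/962505
solve [mL_A; mL_B] = S·[w00; w01] and [mR_A; mR_B] = S·[w10; w11]:
  w00 = -1/2, w01 = -1, w10 = -1/2, w11 = 1/2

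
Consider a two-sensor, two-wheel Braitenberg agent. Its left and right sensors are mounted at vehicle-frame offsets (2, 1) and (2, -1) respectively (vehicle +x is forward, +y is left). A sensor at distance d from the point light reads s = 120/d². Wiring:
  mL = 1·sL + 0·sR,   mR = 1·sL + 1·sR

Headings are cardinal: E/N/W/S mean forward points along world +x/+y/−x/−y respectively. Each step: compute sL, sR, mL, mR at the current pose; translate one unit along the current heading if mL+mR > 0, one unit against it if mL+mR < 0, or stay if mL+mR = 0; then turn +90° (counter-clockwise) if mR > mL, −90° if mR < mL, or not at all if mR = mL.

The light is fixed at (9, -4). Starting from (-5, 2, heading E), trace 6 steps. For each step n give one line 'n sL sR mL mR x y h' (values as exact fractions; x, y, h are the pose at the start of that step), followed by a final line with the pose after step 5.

n=0: pose=(-5,2,E); sL=120/193, sR=120/169; mL=120/193, mR=43440/32617; mL+mR=63720/32617 → advance +1; mR−mL=120/169 → turn +1·90°
n=1: pose=(-4,2,N); sL=6/13, sR=15/26; mL=6/13, mR=27/26; mL+mR=3/2 → advance +1; mR−mL=15/26 → turn +1·90°
n=2: pose=(-4,3,W); sL=40/87, sR=120/289; mL=40/87, mR=22000/25143; mL+mR=33560/25143 → advance +1; mR−mL=120/289 → turn +1·90°
n=3: pose=(-5,3,S); sL=60/97, sR=12/25; mL=60/97, mR=2664/2425; mL+mR=4164/2425 → advance +1; mR−mL=12/25 → turn +1·90°
n=4: pose=(-5,2,E); sL=120/193, sR=120/169; mL=120/193, mR=43440/32617; mL+mR=63720/32617 → advance +1; mR−mL=120/169 → turn +1·90°
n=5: pose=(-4,2,N); sL=6/13, sR=15/26; mL=6/13, mR=27/26; mL+mR=3/2 → advance +1; mR−mL=15/26 → turn +1·90°

0 120/193 120/169 120/193 43440/32617 -5 2 E
1 6/13 15/26 6/13 27/26 -4 2 N
2 40/87 120/289 40/87 22000/25143 -4 3 W
3 60/97 12/25 60/97 2664/2425 -5 3 S
4 120/193 120/169 120/193 43440/32617 -5 2 E
5 6/13 15/26 6/13 27/26 -4 2 N
final -4 3 W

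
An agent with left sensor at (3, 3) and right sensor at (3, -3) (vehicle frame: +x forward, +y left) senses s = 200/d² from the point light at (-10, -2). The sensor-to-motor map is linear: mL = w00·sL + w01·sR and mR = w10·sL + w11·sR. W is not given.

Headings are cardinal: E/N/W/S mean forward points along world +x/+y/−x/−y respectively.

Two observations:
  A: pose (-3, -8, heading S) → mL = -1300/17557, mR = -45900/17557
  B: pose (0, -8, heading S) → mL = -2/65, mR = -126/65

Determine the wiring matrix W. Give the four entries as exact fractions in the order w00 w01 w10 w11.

-1 1/2 -1/2 -1

obs A: pose=(-3,-8,S) → sL=200/181, sR=200/97, mL=-1300/17557, mR=-45900/17557
obs B: pose=(0,-8,S) → sL=4/5, sR=20/13, mL=-2/65, mR=-126/65
sensor matrix S = [[200/181, 200/97], [4/5, 20/13]]; det S = 11520/228241
solve [mL_A; mL_B] = S·[w00; w01] and [mR_A; mR_B] = S·[w10; w11]:
  w00 = -1, w01 = 1/2, w10 = -1/2, w11 = -1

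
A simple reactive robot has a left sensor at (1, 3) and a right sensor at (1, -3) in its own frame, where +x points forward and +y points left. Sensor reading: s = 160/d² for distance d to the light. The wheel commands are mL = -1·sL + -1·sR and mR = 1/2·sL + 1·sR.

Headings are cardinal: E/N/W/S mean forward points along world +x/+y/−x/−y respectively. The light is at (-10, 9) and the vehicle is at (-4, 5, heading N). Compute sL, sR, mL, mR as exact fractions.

left sensor world pos  = (-7, 6); dL² = 18
right sensor world pos = (-1, 6); dR² = 90
sL = 160/18 = 80/9
sR = 160/90 = 16/9
mL = -1·sL + -1·sR = -32/3
mR = 1/2·sL + 1·sR = 56/9

80/9 16/9 -32/3 56/9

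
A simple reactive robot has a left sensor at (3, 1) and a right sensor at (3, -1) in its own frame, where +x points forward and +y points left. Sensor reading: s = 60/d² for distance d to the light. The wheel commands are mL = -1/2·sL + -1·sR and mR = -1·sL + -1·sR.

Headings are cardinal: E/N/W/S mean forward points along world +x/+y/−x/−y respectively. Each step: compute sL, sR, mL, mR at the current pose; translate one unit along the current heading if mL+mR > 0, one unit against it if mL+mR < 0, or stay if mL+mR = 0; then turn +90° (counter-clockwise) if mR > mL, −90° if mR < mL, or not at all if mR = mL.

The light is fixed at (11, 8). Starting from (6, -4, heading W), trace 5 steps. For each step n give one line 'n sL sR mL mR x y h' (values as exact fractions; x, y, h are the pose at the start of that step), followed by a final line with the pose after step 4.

0 60/233 12/37 -3906/8621 -5016/8621 6 -4 W
1 30/53 2/3 -151/159 -196/159 7 -4 N
2 12/29 60/197 -2922/5713 -4104/5713 7 -5 E
3 15/68 15/73 -3135/9928 -2115/4964 6 -5 S
4 60/233 12/37 -3906/8621 -5016/8621 6 -4 W
final 7 -4 N

n=0: pose=(6,-4,W); sL=60/233, sR=12/37; mL=-3906/8621, mR=-5016/8621; mL+mR=-8922/8621 → advance -1; mR−mL=-30/233 → turn -1·90°
n=1: pose=(7,-4,N); sL=30/53, sR=2/3; mL=-151/159, mR=-196/159; mL+mR=-347/159 → advance -1; mR−mL=-15/53 → turn -1·90°
n=2: pose=(7,-5,E); sL=12/29, sR=60/197; mL=-2922/5713, mR=-4104/5713; mL+mR=-7026/5713 → advance -1; mR−mL=-6/29 → turn -1·90°
n=3: pose=(6,-5,S); sL=15/68, sR=15/73; mL=-3135/9928, mR=-2115/4964; mL+mR=-7365/9928 → advance -1; mR−mL=-15/136 → turn -1·90°
n=4: pose=(6,-4,W); sL=60/233, sR=12/37; mL=-3906/8621, mR=-5016/8621; mL+mR=-8922/8621 → advance -1; mR−mL=-30/233 → turn -1·90°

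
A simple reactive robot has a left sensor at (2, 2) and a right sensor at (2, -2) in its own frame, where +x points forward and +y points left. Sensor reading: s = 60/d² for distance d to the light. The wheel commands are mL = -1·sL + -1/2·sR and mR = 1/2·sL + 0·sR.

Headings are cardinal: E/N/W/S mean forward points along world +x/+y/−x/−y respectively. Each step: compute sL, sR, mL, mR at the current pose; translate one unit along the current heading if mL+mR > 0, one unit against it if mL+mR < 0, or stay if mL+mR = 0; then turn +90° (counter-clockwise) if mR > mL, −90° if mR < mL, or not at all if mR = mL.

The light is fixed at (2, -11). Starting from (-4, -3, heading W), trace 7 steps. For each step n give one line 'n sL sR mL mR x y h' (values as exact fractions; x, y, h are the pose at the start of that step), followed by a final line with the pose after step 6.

n=0: pose=(-4,-3,W); sL=3/5, sR=15/41; mL=-321/410, mR=3/10; mL+mR=-99/205 → advance -1; mR−mL=222/205 → turn +1·90°
n=1: pose=(-3,-3,S); sL=4/3, sR=12/17; mL=-86/51, mR=2/3; mL+mR=-52/51 → advance -1; mR−mL=40/17 → turn +1·90°
n=2: pose=(-3,-2,E); sL=6/13, sR=30/29; mL=-369/377, mR=3/13; mL+mR=-282/377 → advance -1; mR−mL=456/377 → turn +1·90°
n=3: pose=(-4,-2,N); sL=12/37, sR=60/137; mL=-2754/5069, mR=6/37; mL+mR=-1932/5069 → advance -1; mR−mL=3576/5069 → turn +1·90°
n=4: pose=(-4,-3,W); sL=3/5, sR=15/41; mL=-321/410, mR=3/10; mL+mR=-99/205 → advance -1; mR−mL=222/205 → turn +1·90°
n=5: pose=(-3,-3,S); sL=4/3, sR=12/17; mL=-86/51, mR=2/3; mL+mR=-52/51 → advance -1; mR−mL=40/17 → turn +1·90°
n=6: pose=(-3,-2,E); sL=6/13, sR=30/29; mL=-369/377, mR=3/13; mL+mR=-282/377 → advance -1; mR−mL=456/377 → turn +1·90°

0 3/5 15/41 -321/410 3/10 -4 -3 W
1 4/3 12/17 -86/51 2/3 -3 -3 S
2 6/13 30/29 -369/377 3/13 -3 -2 E
3 12/37 60/137 -2754/5069 6/37 -4 -2 N
4 3/5 15/41 -321/410 3/10 -4 -3 W
5 4/3 12/17 -86/51 2/3 -3 -3 S
6 6/13 30/29 -369/377 3/13 -3 -2 E
final -4 -2 N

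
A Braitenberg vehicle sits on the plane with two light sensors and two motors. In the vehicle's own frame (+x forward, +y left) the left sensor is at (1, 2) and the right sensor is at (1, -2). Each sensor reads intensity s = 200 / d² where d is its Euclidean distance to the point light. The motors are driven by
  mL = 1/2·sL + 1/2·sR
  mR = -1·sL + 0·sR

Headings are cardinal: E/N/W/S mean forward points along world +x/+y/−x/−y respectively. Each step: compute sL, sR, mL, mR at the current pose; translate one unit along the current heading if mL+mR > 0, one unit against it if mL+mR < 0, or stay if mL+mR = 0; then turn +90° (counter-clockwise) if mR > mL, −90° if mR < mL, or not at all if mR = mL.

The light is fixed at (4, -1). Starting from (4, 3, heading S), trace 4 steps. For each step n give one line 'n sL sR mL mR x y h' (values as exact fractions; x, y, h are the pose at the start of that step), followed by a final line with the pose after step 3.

n=0: pose=(4,3,S); sL=200/13, sR=200/13; mL=200/13, mR=-200/13; mL+mR=0 → advance +0; mR−mL=-400/13 → turn -1·90°
n=1: pose=(4,3,W); sL=40, sR=200/37; mL=840/37, mR=-40; mL+mR=-640/37 → advance -1; mR−mL=-2320/37 → turn -1·90°
n=2: pose=(5,3,N); sL=100/13, sR=100/17; mL=1500/221, mR=-100/13; mL+mR=-200/221 → advance -1; mR−mL=-3200/221 → turn -1·90°
n=3: pose=(5,2,E); sL=200/29, sR=40; mL=680/29, mR=-200/29; mL+mR=480/29 → advance +1; mR−mL=-880/29 → turn -1·90°

0 200/13 200/13 200/13 -200/13 4 3 S
1 40 200/37 840/37 -40 4 3 W
2 100/13 100/17 1500/221 -100/13 5 3 N
3 200/29 40 680/29 -200/29 5 2 E
final 6 2 S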